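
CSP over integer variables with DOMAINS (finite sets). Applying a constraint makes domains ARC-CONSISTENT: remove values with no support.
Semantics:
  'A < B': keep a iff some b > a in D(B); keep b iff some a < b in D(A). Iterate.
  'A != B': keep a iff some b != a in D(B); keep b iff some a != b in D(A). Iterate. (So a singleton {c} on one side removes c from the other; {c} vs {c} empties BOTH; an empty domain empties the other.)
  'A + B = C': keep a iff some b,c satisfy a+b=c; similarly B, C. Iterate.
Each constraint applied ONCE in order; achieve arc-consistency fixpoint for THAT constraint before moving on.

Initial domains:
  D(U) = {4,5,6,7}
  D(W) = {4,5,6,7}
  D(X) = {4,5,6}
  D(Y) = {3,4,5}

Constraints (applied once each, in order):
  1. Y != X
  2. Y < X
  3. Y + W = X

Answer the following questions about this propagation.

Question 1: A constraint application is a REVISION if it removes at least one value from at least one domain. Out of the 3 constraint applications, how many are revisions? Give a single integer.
Answer: 1

Derivation:
Constraint 1 (Y != X) on D(Y)={3,4,5} D(X)={4,5,6}: no change => not a revision
Constraint 2 (Y < X) on D(Y)={3,4,5} D(X)={4,5,6}: no change => not a revision
Constraint 3 (Y + W = X) on D(Y)={3,4,5} D(W)={4,5,6,7} D(X)={4,5,6}: Y {3,4,5}->{}; W {4,5,6,7}->{}; X {4,5,6}->{} => REVISION
Total revisions = 1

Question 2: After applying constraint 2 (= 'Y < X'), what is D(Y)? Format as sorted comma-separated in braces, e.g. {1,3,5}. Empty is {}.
Answer: {3,4,5}

Derivation:
Constraint 1 (Y != X) on D(Y)={3,4,5} D(X)={4,5,6}: no change
Constraint 2 (Y < X) on D(Y)={3,4,5} D(X)={4,5,6}: no change
So after constraint 2: D(Y) = {3,4,5}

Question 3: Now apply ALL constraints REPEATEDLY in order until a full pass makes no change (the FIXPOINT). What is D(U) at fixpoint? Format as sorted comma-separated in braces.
pass 0 (initial): D(U)={4,5,6,7}
pass 1: W {4,5,6,7}->{}; X {4,5,6}->{}; Y {3,4,5}->{}
pass 2: no change
Fixpoint after 2 passes: D(U) = {4,5,6,7}

Answer: {4,5,6,7}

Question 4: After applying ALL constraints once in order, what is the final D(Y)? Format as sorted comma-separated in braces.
Constraint 1 (Y != X) on D(Y)={3,4,5} D(X)={4,5,6}: no change
Constraint 2 (Y < X) on D(Y)={3,4,5} D(X)={4,5,6}: no change
Constraint 3 (Y + W = X) on D(Y)={3,4,5} D(W)={4,5,6,7} D(X)={4,5,6}: Y {3,4,5}->{}; W {4,5,6,7}->{}; X {4,5,6}->{}
So after all 3 constraints: D(Y) = {}

Answer: {}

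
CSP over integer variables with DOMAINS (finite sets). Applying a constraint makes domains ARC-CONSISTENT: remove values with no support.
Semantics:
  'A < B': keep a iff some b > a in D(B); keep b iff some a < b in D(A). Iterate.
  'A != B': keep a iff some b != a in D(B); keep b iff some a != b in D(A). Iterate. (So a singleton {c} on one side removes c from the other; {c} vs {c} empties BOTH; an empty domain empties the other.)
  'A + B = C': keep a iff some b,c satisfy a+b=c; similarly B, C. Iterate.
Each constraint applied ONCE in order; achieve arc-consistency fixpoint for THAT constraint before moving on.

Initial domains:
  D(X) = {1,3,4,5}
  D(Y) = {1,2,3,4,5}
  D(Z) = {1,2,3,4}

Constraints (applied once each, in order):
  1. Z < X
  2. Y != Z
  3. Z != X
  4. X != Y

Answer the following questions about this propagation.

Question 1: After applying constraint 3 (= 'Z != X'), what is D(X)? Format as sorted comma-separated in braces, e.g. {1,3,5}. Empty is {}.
Answer: {3,4,5}

Derivation:
Constraint 1 (Z < X) on D(Z)={1,2,3,4} D(X)={1,3,4,5}: X {1,3,4,5}->{3,4,5}
Constraint 2 (Y != Z) on D(Y)={1,2,3,4,5} D(Z)={1,2,3,4}: no change
Constraint 3 (Z != X) on D(Z)={1,2,3,4} D(X)={3,4,5}: no change
So after constraint 3: D(X) = {3,4,5}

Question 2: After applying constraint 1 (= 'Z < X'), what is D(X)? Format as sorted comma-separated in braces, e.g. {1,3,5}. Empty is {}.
Constraint 1 (Z < X) on D(Z)={1,2,3,4} D(X)={1,3,4,5}: X {1,3,4,5}->{3,4,5}
So after constraint 1: D(X) = {3,4,5}

Answer: {3,4,5}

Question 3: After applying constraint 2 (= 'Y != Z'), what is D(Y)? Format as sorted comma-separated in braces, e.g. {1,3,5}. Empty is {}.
Answer: {1,2,3,4,5}

Derivation:
Constraint 1 (Z < X) on D(Z)={1,2,3,4} D(X)={1,3,4,5}: X {1,3,4,5}->{3,4,5}
Constraint 2 (Y != Z) on D(Y)={1,2,3,4,5} D(Z)={1,2,3,4}: no change
So after constraint 2: D(Y) = {1,2,3,4,5}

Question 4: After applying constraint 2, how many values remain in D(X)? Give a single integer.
Answer: 3

Derivation:
Constraint 1 (Z < X) on D(Z)={1,2,3,4} D(X)={1,3,4,5}: X {1,3,4,5}->{3,4,5}
Constraint 2 (Y != Z) on D(Y)={1,2,3,4,5} D(Z)={1,2,3,4}: no change
So after constraint 2: D(X)={3,4,5}, size = 3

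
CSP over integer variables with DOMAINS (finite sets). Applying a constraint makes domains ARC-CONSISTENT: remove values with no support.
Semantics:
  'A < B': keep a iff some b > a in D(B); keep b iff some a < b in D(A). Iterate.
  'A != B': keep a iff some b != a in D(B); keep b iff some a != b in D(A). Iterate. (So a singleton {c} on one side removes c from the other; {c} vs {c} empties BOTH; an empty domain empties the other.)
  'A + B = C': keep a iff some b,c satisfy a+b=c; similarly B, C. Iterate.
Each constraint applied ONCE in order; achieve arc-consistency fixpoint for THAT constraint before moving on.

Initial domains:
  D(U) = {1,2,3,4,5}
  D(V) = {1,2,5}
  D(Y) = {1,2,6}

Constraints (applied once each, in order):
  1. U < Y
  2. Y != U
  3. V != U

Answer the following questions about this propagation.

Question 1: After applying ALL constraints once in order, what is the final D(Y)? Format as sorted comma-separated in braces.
Answer: {2,6}

Derivation:
Constraint 1 (U < Y) on D(U)={1,2,3,4,5} D(Y)={1,2,6}: Y {1,2,6}->{2,6}
Constraint 2 (Y != U) on D(Y)={2,6} D(U)={1,2,3,4,5}: no change
Constraint 3 (V != U) on D(V)={1,2,5} D(U)={1,2,3,4,5}: no change
So after all 3 constraints: D(Y) = {2,6}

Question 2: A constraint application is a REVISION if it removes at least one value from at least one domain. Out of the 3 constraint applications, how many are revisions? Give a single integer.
Answer: 1

Derivation:
Constraint 1 (U < Y) on D(U)={1,2,3,4,5} D(Y)={1,2,6}: Y {1,2,6}->{2,6} => REVISION
Constraint 2 (Y != U) on D(Y)={2,6} D(U)={1,2,3,4,5}: no change => not a revision
Constraint 3 (V != U) on D(V)={1,2,5} D(U)={1,2,3,4,5}: no change => not a revision
Total revisions = 1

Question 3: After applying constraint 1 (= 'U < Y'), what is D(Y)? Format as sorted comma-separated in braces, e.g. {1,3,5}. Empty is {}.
Answer: {2,6}

Derivation:
Constraint 1 (U < Y) on D(U)={1,2,3,4,5} D(Y)={1,2,6}: Y {1,2,6}->{2,6}
So after constraint 1: D(Y) = {2,6}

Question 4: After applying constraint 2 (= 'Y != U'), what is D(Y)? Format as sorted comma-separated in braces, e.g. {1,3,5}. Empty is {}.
Answer: {2,6}

Derivation:
Constraint 1 (U < Y) on D(U)={1,2,3,4,5} D(Y)={1,2,6}: Y {1,2,6}->{2,6}
Constraint 2 (Y != U) on D(Y)={2,6} D(U)={1,2,3,4,5}: no change
So after constraint 2: D(Y) = {2,6}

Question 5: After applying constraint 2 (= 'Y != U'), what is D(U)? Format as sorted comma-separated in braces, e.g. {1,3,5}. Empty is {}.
Answer: {1,2,3,4,5}

Derivation:
Constraint 1 (U < Y) on D(U)={1,2,3,4,5} D(Y)={1,2,6}: Y {1,2,6}->{2,6}
Constraint 2 (Y != U) on D(Y)={2,6} D(U)={1,2,3,4,5}: no change
So after constraint 2: D(U) = {1,2,3,4,5}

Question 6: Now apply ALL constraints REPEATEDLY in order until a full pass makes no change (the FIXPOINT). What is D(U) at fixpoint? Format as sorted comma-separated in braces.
pass 0 (initial): D(U)={1,2,3,4,5}
pass 1: Y {1,2,6}->{2,6}
pass 2: no change
Fixpoint after 2 passes: D(U) = {1,2,3,4,5}

Answer: {1,2,3,4,5}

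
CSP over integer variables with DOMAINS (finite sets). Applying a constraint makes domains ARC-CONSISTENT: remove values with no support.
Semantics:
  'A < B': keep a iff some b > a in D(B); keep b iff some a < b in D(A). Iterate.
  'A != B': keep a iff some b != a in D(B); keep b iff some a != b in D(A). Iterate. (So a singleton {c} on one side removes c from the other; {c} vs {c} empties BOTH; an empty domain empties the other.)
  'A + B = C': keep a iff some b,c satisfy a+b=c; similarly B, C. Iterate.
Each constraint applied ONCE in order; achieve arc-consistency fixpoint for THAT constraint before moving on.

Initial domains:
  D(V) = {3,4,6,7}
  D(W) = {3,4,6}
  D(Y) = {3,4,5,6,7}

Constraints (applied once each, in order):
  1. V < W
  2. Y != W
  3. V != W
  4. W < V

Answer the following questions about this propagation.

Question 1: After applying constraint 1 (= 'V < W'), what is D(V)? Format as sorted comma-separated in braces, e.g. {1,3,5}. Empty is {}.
Constraint 1 (V < W) on D(V)={3,4,6,7} D(W)={3,4,6}: V {3,4,6,7}->{3,4}; W {3,4,6}->{4,6}
So after constraint 1: D(V) = {3,4}

Answer: {3,4}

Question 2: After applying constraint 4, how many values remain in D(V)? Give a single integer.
Answer: 0

Derivation:
Constraint 1 (V < W) on D(V)={3,4,6,7} D(W)={3,4,6}: V {3,4,6,7}->{3,4}; W {3,4,6}->{4,6}
Constraint 2 (Y != W) on D(Y)={3,4,5,6,7} D(W)={4,6}: no change
Constraint 3 (V != W) on D(V)={3,4} D(W)={4,6}: no change
Constraint 4 (W < V) on D(W)={4,6} D(V)={3,4}: W {4,6}->{}; V {3,4}->{}
So after constraint 4: D(V)={}, size = 0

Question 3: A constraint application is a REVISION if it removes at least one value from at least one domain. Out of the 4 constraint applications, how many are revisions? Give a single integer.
Constraint 1 (V < W) on D(V)={3,4,6,7} D(W)={3,4,6}: V {3,4,6,7}->{3,4}; W {3,4,6}->{4,6} => REVISION
Constraint 2 (Y != W) on D(Y)={3,4,5,6,7} D(W)={4,6}: no change => not a revision
Constraint 3 (V != W) on D(V)={3,4} D(W)={4,6}: no change => not a revision
Constraint 4 (W < V) on D(W)={4,6} D(V)={3,4}: W {4,6}->{}; V {3,4}->{} => REVISION
Total revisions = 2

Answer: 2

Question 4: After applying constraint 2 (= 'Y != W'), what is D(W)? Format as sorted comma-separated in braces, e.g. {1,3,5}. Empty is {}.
Constraint 1 (V < W) on D(V)={3,4,6,7} D(W)={3,4,6}: V {3,4,6,7}->{3,4}; W {3,4,6}->{4,6}
Constraint 2 (Y != W) on D(Y)={3,4,5,6,7} D(W)={4,6}: no change
So after constraint 2: D(W) = {4,6}

Answer: {4,6}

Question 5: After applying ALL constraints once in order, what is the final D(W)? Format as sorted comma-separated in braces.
Constraint 1 (V < W) on D(V)={3,4,6,7} D(W)={3,4,6}: V {3,4,6,7}->{3,4}; W {3,4,6}->{4,6}
Constraint 2 (Y != W) on D(Y)={3,4,5,6,7} D(W)={4,6}: no change
Constraint 3 (V != W) on D(V)={3,4} D(W)={4,6}: no change
Constraint 4 (W < V) on D(W)={4,6} D(V)={3,4}: W {4,6}->{}; V {3,4}->{}
So after all 4 constraints: D(W) = {}

Answer: {}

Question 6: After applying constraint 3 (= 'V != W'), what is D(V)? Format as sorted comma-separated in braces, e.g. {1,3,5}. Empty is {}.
Answer: {3,4}

Derivation:
Constraint 1 (V < W) on D(V)={3,4,6,7} D(W)={3,4,6}: V {3,4,6,7}->{3,4}; W {3,4,6}->{4,6}
Constraint 2 (Y != W) on D(Y)={3,4,5,6,7} D(W)={4,6}: no change
Constraint 3 (V != W) on D(V)={3,4} D(W)={4,6}: no change
So after constraint 3: D(V) = {3,4}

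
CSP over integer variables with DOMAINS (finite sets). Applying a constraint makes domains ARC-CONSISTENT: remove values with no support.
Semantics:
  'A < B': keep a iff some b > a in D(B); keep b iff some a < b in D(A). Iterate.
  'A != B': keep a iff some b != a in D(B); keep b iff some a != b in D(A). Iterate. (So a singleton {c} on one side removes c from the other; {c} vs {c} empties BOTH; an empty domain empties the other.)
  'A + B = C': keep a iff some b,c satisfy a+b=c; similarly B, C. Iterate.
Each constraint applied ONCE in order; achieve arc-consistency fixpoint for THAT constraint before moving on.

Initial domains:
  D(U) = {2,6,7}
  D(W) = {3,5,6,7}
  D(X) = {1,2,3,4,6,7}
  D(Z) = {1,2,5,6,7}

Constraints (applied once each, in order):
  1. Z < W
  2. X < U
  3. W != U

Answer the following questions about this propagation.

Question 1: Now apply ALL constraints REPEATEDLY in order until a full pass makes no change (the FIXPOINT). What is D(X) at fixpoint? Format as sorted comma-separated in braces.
Answer: {1,2,3,4,6}

Derivation:
pass 0 (initial): D(X)={1,2,3,4,6,7}
pass 1: X {1,2,3,4,6,7}->{1,2,3,4,6}; Z {1,2,5,6,7}->{1,2,5,6}
pass 2: no change
Fixpoint after 2 passes: D(X) = {1,2,3,4,6}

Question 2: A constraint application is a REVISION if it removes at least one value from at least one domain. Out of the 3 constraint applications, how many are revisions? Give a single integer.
Constraint 1 (Z < W) on D(Z)={1,2,5,6,7} D(W)={3,5,6,7}: Z {1,2,5,6,7}->{1,2,5,6} => REVISION
Constraint 2 (X < U) on D(X)={1,2,3,4,6,7} D(U)={2,6,7}: X {1,2,3,4,6,7}->{1,2,3,4,6} => REVISION
Constraint 3 (W != U) on D(W)={3,5,6,7} D(U)={2,6,7}: no change => not a revision
Total revisions = 2

Answer: 2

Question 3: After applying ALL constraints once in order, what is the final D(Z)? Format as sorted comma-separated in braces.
Answer: {1,2,5,6}

Derivation:
Constraint 1 (Z < W) on D(Z)={1,2,5,6,7} D(W)={3,5,6,7}: Z {1,2,5,6,7}->{1,2,5,6}
Constraint 2 (X < U) on D(X)={1,2,3,4,6,7} D(U)={2,6,7}: X {1,2,3,4,6,7}->{1,2,3,4,6}
Constraint 3 (W != U) on D(W)={3,5,6,7} D(U)={2,6,7}: no change
So after all 3 constraints: D(Z) = {1,2,5,6}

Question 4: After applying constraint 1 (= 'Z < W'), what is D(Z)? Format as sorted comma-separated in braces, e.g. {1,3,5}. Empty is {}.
Constraint 1 (Z < W) on D(Z)={1,2,5,6,7} D(W)={3,5,6,7}: Z {1,2,5,6,7}->{1,2,5,6}
So after constraint 1: D(Z) = {1,2,5,6}

Answer: {1,2,5,6}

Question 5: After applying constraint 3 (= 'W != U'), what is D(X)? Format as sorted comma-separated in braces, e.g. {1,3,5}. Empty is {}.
Constraint 1 (Z < W) on D(Z)={1,2,5,6,7} D(W)={3,5,6,7}: Z {1,2,5,6,7}->{1,2,5,6}
Constraint 2 (X < U) on D(X)={1,2,3,4,6,7} D(U)={2,6,7}: X {1,2,3,4,6,7}->{1,2,3,4,6}
Constraint 3 (W != U) on D(W)={3,5,6,7} D(U)={2,6,7}: no change
So after constraint 3: D(X) = {1,2,3,4,6}

Answer: {1,2,3,4,6}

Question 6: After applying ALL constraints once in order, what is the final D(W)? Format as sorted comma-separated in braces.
Constraint 1 (Z < W) on D(Z)={1,2,5,6,7} D(W)={3,5,6,7}: Z {1,2,5,6,7}->{1,2,5,6}
Constraint 2 (X < U) on D(X)={1,2,3,4,6,7} D(U)={2,6,7}: X {1,2,3,4,6,7}->{1,2,3,4,6}
Constraint 3 (W != U) on D(W)={3,5,6,7} D(U)={2,6,7}: no change
So after all 3 constraints: D(W) = {3,5,6,7}

Answer: {3,5,6,7}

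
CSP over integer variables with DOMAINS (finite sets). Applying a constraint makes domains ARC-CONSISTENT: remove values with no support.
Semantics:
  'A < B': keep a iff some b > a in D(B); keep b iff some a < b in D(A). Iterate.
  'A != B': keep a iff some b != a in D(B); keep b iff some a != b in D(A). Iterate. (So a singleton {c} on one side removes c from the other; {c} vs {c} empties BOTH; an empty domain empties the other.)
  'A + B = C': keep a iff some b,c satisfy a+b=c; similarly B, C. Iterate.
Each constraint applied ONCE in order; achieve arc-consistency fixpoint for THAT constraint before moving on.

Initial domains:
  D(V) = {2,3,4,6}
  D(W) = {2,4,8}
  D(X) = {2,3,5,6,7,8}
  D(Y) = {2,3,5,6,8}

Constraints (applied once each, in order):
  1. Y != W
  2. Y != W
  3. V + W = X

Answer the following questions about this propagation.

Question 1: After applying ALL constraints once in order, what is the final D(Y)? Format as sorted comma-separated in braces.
Constraint 1 (Y != W) on D(Y)={2,3,5,6,8} D(W)={2,4,8}: no change
Constraint 2 (Y != W) on D(Y)={2,3,5,6,8} D(W)={2,4,8}: no change
Constraint 3 (V + W = X) on D(V)={2,3,4,6} D(W)={2,4,8} D(X)={2,3,5,6,7,8}: W {2,4,8}->{2,4}; X {2,3,5,6,7,8}->{5,6,7,8}
So after all 3 constraints: D(Y) = {2,3,5,6,8}

Answer: {2,3,5,6,8}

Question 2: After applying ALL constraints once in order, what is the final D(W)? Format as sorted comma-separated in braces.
Answer: {2,4}

Derivation:
Constraint 1 (Y != W) on D(Y)={2,3,5,6,8} D(W)={2,4,8}: no change
Constraint 2 (Y != W) on D(Y)={2,3,5,6,8} D(W)={2,4,8}: no change
Constraint 3 (V + W = X) on D(V)={2,3,4,6} D(W)={2,4,8} D(X)={2,3,5,6,7,8}: W {2,4,8}->{2,4}; X {2,3,5,6,7,8}->{5,6,7,8}
So after all 3 constraints: D(W) = {2,4}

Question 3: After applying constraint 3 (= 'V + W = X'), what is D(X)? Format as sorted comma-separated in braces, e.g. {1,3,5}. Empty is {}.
Constraint 1 (Y != W) on D(Y)={2,3,5,6,8} D(W)={2,4,8}: no change
Constraint 2 (Y != W) on D(Y)={2,3,5,6,8} D(W)={2,4,8}: no change
Constraint 3 (V + W = X) on D(V)={2,3,4,6} D(W)={2,4,8} D(X)={2,3,5,6,7,8}: W {2,4,8}->{2,4}; X {2,3,5,6,7,8}->{5,6,7,8}
So after constraint 3: D(X) = {5,6,7,8}

Answer: {5,6,7,8}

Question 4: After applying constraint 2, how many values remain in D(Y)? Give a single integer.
Constraint 1 (Y != W) on D(Y)={2,3,5,6,8} D(W)={2,4,8}: no change
Constraint 2 (Y != W) on D(Y)={2,3,5,6,8} D(W)={2,4,8}: no change
So after constraint 2: D(Y)={2,3,5,6,8}, size = 5

Answer: 5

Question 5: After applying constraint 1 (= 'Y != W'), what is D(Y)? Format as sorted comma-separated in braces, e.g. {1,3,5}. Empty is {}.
Constraint 1 (Y != W) on D(Y)={2,3,5,6,8} D(W)={2,4,8}: no change
So after constraint 1: D(Y) = {2,3,5,6,8}

Answer: {2,3,5,6,8}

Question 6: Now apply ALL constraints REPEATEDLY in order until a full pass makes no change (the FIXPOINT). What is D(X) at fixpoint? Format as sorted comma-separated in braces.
Answer: {5,6,7,8}

Derivation:
pass 0 (initial): D(X)={2,3,5,6,7,8}
pass 1: W {2,4,8}->{2,4}; X {2,3,5,6,7,8}->{5,6,7,8}
pass 2: no change
Fixpoint after 2 passes: D(X) = {5,6,7,8}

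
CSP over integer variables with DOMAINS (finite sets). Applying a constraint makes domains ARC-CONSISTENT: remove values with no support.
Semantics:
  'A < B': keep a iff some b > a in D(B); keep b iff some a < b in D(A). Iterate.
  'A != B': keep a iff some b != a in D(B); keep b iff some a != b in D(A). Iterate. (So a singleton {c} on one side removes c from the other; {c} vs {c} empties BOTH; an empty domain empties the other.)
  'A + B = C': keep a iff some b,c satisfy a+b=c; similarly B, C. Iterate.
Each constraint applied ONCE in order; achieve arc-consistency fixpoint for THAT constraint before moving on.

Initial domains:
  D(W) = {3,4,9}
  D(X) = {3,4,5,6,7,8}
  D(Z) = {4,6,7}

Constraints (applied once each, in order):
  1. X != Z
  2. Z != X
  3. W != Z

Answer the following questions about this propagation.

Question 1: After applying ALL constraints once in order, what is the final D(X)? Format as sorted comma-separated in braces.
Answer: {3,4,5,6,7,8}

Derivation:
Constraint 1 (X != Z) on D(X)={3,4,5,6,7,8} D(Z)={4,6,7}: no change
Constraint 2 (Z != X) on D(Z)={4,6,7} D(X)={3,4,5,6,7,8}: no change
Constraint 3 (W != Z) on D(W)={3,4,9} D(Z)={4,6,7}: no change
So after all 3 constraints: D(X) = {3,4,5,6,7,8}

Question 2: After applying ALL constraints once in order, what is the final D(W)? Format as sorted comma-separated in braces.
Answer: {3,4,9}

Derivation:
Constraint 1 (X != Z) on D(X)={3,4,5,6,7,8} D(Z)={4,6,7}: no change
Constraint 2 (Z != X) on D(Z)={4,6,7} D(X)={3,4,5,6,7,8}: no change
Constraint 3 (W != Z) on D(W)={3,4,9} D(Z)={4,6,7}: no change
So after all 3 constraints: D(W) = {3,4,9}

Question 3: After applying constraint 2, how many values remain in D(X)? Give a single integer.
Constraint 1 (X != Z) on D(X)={3,4,5,6,7,8} D(Z)={4,6,7}: no change
Constraint 2 (Z != X) on D(Z)={4,6,7} D(X)={3,4,5,6,7,8}: no change
So after constraint 2: D(X)={3,4,5,6,7,8}, size = 6

Answer: 6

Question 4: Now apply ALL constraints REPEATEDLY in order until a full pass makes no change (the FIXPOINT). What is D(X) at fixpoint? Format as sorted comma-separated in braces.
Answer: {3,4,5,6,7,8}

Derivation:
pass 0 (initial): D(X)={3,4,5,6,7,8}
pass 1: no change
Fixpoint after 1 passes: D(X) = {3,4,5,6,7,8}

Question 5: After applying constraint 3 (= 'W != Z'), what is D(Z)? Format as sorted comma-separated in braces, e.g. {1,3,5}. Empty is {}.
Answer: {4,6,7}

Derivation:
Constraint 1 (X != Z) on D(X)={3,4,5,6,7,8} D(Z)={4,6,7}: no change
Constraint 2 (Z != X) on D(Z)={4,6,7} D(X)={3,4,5,6,7,8}: no change
Constraint 3 (W != Z) on D(W)={3,4,9} D(Z)={4,6,7}: no change
So after constraint 3: D(Z) = {4,6,7}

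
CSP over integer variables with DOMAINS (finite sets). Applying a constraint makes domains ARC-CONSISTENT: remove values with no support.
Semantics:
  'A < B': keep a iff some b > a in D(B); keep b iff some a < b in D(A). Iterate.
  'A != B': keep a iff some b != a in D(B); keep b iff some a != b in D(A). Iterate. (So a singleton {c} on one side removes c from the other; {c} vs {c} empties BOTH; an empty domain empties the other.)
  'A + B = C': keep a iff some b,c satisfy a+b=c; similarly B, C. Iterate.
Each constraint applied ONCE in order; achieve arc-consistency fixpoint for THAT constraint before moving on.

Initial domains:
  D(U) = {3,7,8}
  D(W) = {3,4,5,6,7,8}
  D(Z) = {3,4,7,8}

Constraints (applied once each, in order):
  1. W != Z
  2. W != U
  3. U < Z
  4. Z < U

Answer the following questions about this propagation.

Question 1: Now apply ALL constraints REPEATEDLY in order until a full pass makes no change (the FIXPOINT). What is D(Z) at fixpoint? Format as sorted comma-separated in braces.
pass 0 (initial): D(Z)={3,4,7,8}
pass 1: U {3,7,8}->{7}; Z {3,4,7,8}->{4}
pass 2: U {7}->{}; W {3,4,5,6,7,8}->{3,5,6,8}; Z {4}->{}
pass 3: W {3,5,6,8}->{}
pass 4: no change
Fixpoint after 4 passes: D(Z) = {}

Answer: {}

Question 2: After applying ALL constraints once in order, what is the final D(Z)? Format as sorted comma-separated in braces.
Constraint 1 (W != Z) on D(W)={3,4,5,6,7,8} D(Z)={3,4,7,8}: no change
Constraint 2 (W != U) on D(W)={3,4,5,6,7,8} D(U)={3,7,8}: no change
Constraint 3 (U < Z) on D(U)={3,7,8} D(Z)={3,4,7,8}: U {3,7,8}->{3,7}; Z {3,4,7,8}->{4,7,8}
Constraint 4 (Z < U) on D(Z)={4,7,8} D(U)={3,7}: Z {4,7,8}->{4}; U {3,7}->{7}
So after all 4 constraints: D(Z) = {4}

Answer: {4}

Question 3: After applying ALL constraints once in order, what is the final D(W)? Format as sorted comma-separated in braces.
Answer: {3,4,5,6,7,8}

Derivation:
Constraint 1 (W != Z) on D(W)={3,4,5,6,7,8} D(Z)={3,4,7,8}: no change
Constraint 2 (W != U) on D(W)={3,4,5,6,7,8} D(U)={3,7,8}: no change
Constraint 3 (U < Z) on D(U)={3,7,8} D(Z)={3,4,7,8}: U {3,7,8}->{3,7}; Z {3,4,7,8}->{4,7,8}
Constraint 4 (Z < U) on D(Z)={4,7,8} D(U)={3,7}: Z {4,7,8}->{4}; U {3,7}->{7}
So after all 4 constraints: D(W) = {3,4,5,6,7,8}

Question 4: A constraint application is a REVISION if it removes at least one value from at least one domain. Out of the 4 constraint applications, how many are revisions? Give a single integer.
Constraint 1 (W != Z) on D(W)={3,4,5,6,7,8} D(Z)={3,4,7,8}: no change => not a revision
Constraint 2 (W != U) on D(W)={3,4,5,6,7,8} D(U)={3,7,8}: no change => not a revision
Constraint 3 (U < Z) on D(U)={3,7,8} D(Z)={3,4,7,8}: U {3,7,8}->{3,7}; Z {3,4,7,8}->{4,7,8} => REVISION
Constraint 4 (Z < U) on D(Z)={4,7,8} D(U)={3,7}: Z {4,7,8}->{4}; U {3,7}->{7} => REVISION
Total revisions = 2

Answer: 2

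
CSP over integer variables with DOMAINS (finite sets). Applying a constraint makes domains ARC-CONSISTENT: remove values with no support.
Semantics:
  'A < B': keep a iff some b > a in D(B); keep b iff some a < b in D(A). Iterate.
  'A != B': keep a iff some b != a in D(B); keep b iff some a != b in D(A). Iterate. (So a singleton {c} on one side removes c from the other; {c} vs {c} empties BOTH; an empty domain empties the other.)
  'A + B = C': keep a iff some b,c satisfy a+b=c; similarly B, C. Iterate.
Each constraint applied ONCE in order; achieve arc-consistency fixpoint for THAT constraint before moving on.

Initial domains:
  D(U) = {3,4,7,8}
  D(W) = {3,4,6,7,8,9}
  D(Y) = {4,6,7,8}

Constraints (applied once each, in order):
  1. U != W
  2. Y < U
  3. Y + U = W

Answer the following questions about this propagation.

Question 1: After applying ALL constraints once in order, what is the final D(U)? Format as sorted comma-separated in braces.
Constraint 1 (U != W) on D(U)={3,4,7,8} D(W)={3,4,6,7,8,9}: no change
Constraint 2 (Y < U) on D(Y)={4,6,7,8} D(U)={3,4,7,8}: Y {4,6,7,8}->{4,6,7}; U {3,4,7,8}->{7,8}
Constraint 3 (Y + U = W) on D(Y)={4,6,7} D(U)={7,8} D(W)={3,4,6,7,8,9}: Y {4,6,7}->{}; U {7,8}->{}; W {3,4,6,7,8,9}->{}
So after all 3 constraints: D(U) = {}

Answer: {}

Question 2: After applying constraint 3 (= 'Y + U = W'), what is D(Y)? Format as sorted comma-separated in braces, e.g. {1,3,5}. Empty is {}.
Constraint 1 (U != W) on D(U)={3,4,7,8} D(W)={3,4,6,7,8,9}: no change
Constraint 2 (Y < U) on D(Y)={4,6,7,8} D(U)={3,4,7,8}: Y {4,6,7,8}->{4,6,7}; U {3,4,7,8}->{7,8}
Constraint 3 (Y + U = W) on D(Y)={4,6,7} D(U)={7,8} D(W)={3,4,6,7,8,9}: Y {4,6,7}->{}; U {7,8}->{}; W {3,4,6,7,8,9}->{}
So after constraint 3: D(Y) = {}

Answer: {}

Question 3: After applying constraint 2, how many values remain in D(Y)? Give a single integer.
Constraint 1 (U != W) on D(U)={3,4,7,8} D(W)={3,4,6,7,8,9}: no change
Constraint 2 (Y < U) on D(Y)={4,6,7,8} D(U)={3,4,7,8}: Y {4,6,7,8}->{4,6,7}; U {3,4,7,8}->{7,8}
So after constraint 2: D(Y)={4,6,7}, size = 3

Answer: 3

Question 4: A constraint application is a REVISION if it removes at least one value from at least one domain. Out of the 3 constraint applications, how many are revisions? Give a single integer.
Constraint 1 (U != W) on D(U)={3,4,7,8} D(W)={3,4,6,7,8,9}: no change => not a revision
Constraint 2 (Y < U) on D(Y)={4,6,7,8} D(U)={3,4,7,8}: Y {4,6,7,8}->{4,6,7}; U {3,4,7,8}->{7,8} => REVISION
Constraint 3 (Y + U = W) on D(Y)={4,6,7} D(U)={7,8} D(W)={3,4,6,7,8,9}: Y {4,6,7}->{}; U {7,8}->{}; W {3,4,6,7,8,9}->{} => REVISION
Total revisions = 2

Answer: 2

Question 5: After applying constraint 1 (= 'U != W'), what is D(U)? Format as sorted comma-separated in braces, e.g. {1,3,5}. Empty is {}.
Answer: {3,4,7,8}

Derivation:
Constraint 1 (U != W) on D(U)={3,4,7,8} D(W)={3,4,6,7,8,9}: no change
So after constraint 1: D(U) = {3,4,7,8}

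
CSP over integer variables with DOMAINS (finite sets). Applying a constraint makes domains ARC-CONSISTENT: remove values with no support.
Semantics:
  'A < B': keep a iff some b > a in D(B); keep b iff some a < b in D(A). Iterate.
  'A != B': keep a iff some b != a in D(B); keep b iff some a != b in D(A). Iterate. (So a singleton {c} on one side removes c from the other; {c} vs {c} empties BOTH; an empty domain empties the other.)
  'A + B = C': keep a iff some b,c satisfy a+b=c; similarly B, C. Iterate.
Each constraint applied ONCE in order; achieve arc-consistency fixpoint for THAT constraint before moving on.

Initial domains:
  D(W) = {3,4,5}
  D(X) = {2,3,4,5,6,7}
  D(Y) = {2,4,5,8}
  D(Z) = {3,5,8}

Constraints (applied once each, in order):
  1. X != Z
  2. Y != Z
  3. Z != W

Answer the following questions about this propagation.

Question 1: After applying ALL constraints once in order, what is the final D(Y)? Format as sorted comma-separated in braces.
Answer: {2,4,5,8}

Derivation:
Constraint 1 (X != Z) on D(X)={2,3,4,5,6,7} D(Z)={3,5,8}: no change
Constraint 2 (Y != Z) on D(Y)={2,4,5,8} D(Z)={3,5,8}: no change
Constraint 3 (Z != W) on D(Z)={3,5,8} D(W)={3,4,5}: no change
So after all 3 constraints: D(Y) = {2,4,5,8}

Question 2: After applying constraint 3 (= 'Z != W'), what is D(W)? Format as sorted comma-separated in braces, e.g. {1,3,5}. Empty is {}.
Constraint 1 (X != Z) on D(X)={2,3,4,5,6,7} D(Z)={3,5,8}: no change
Constraint 2 (Y != Z) on D(Y)={2,4,5,8} D(Z)={3,5,8}: no change
Constraint 3 (Z != W) on D(Z)={3,5,8} D(W)={3,4,5}: no change
So after constraint 3: D(W) = {3,4,5}

Answer: {3,4,5}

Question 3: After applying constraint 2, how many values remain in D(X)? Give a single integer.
Constraint 1 (X != Z) on D(X)={2,3,4,5,6,7} D(Z)={3,5,8}: no change
Constraint 2 (Y != Z) on D(Y)={2,4,5,8} D(Z)={3,5,8}: no change
So after constraint 2: D(X)={2,3,4,5,6,7}, size = 6

Answer: 6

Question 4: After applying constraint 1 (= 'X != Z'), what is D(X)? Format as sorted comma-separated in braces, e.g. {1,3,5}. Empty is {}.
Answer: {2,3,4,5,6,7}

Derivation:
Constraint 1 (X != Z) on D(X)={2,3,4,5,6,7} D(Z)={3,5,8}: no change
So after constraint 1: D(X) = {2,3,4,5,6,7}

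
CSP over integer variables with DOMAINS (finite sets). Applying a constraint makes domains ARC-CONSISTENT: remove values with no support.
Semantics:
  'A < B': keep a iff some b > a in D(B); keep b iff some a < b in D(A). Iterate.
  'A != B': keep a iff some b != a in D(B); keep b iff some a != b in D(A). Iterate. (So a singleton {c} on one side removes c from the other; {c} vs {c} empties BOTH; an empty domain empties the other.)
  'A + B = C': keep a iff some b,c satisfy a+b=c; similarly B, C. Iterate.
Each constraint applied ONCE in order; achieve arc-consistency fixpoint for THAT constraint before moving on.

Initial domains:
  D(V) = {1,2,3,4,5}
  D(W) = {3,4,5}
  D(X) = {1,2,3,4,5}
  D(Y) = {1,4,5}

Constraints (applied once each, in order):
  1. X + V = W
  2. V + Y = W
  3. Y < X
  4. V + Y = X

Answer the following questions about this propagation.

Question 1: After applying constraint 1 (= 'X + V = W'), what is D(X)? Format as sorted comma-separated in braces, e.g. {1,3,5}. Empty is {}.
Constraint 1 (X + V = W) on D(X)={1,2,3,4,5} D(V)={1,2,3,4,5} D(W)={3,4,5}: X {1,2,3,4,5}->{1,2,3,4}; V {1,2,3,4,5}->{1,2,3,4}
So after constraint 1: D(X) = {1,2,3,4}

Answer: {1,2,3,4}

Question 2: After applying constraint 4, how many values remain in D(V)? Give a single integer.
Answer: 3

Derivation:
Constraint 1 (X + V = W) on D(X)={1,2,3,4,5} D(V)={1,2,3,4,5} D(W)={3,4,5}: X {1,2,3,4,5}->{1,2,3,4}; V {1,2,3,4,5}->{1,2,3,4}
Constraint 2 (V + Y = W) on D(V)={1,2,3,4} D(Y)={1,4,5} D(W)={3,4,5}: Y {1,4,5}->{1,4}
Constraint 3 (Y < X) on D(Y)={1,4} D(X)={1,2,3,4}: Y {1,4}->{1}; X {1,2,3,4}->{2,3,4}
Constraint 4 (V + Y = X) on D(V)={1,2,3,4} D(Y)={1} D(X)={2,3,4}: V {1,2,3,4}->{1,2,3}
So after constraint 4: D(V)={1,2,3}, size = 3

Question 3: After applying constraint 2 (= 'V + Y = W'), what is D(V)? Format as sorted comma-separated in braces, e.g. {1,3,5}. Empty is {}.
Constraint 1 (X + V = W) on D(X)={1,2,3,4,5} D(V)={1,2,3,4,5} D(W)={3,4,5}: X {1,2,3,4,5}->{1,2,3,4}; V {1,2,3,4,5}->{1,2,3,4}
Constraint 2 (V + Y = W) on D(V)={1,2,3,4} D(Y)={1,4,5} D(W)={3,4,5}: Y {1,4,5}->{1,4}
So after constraint 2: D(V) = {1,2,3,4}

Answer: {1,2,3,4}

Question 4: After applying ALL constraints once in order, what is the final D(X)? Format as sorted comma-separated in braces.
Constraint 1 (X + V = W) on D(X)={1,2,3,4,5} D(V)={1,2,3,4,5} D(W)={3,4,5}: X {1,2,3,4,5}->{1,2,3,4}; V {1,2,3,4,5}->{1,2,3,4}
Constraint 2 (V + Y = W) on D(V)={1,2,3,4} D(Y)={1,4,5} D(W)={3,4,5}: Y {1,4,5}->{1,4}
Constraint 3 (Y < X) on D(Y)={1,4} D(X)={1,2,3,4}: Y {1,4}->{1}; X {1,2,3,4}->{2,3,4}
Constraint 4 (V + Y = X) on D(V)={1,2,3,4} D(Y)={1} D(X)={2,3,4}: V {1,2,3,4}->{1,2,3}
So after all 4 constraints: D(X) = {2,3,4}

Answer: {2,3,4}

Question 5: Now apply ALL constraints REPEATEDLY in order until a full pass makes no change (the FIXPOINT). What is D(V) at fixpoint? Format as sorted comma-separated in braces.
pass 0 (initial): D(V)={1,2,3,4,5}
pass 1: V {1,2,3,4,5}->{1,2,3}; X {1,2,3,4,5}->{2,3,4}; Y {1,4,5}->{1}
pass 2: V {1,2,3}->{2,3}; W {3,4,5}->{3,4}; X {2,3,4}->{3,4}
pass 3: V {2,3}->{}; W {3,4}->{}; X {3,4}->{}; Y {1}->{}
pass 4: no change
Fixpoint after 4 passes: D(V) = {}

Answer: {}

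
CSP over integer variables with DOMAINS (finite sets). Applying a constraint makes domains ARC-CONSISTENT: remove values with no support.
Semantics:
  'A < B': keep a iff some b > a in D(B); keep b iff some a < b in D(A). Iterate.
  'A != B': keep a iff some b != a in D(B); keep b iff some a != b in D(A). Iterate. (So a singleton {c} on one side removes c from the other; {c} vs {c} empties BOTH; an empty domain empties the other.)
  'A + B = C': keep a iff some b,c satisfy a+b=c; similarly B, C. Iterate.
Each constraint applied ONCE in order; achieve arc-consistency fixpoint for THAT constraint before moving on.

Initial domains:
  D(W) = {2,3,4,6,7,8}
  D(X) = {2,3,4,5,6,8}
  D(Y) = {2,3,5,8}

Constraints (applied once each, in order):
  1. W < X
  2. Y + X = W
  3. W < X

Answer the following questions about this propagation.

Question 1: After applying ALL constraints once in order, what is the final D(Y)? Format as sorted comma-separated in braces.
Answer: {2,3}

Derivation:
Constraint 1 (W < X) on D(W)={2,3,4,6,7,8} D(X)={2,3,4,5,6,8}: W {2,3,4,6,7,8}->{2,3,4,6,7}; X {2,3,4,5,6,8}->{3,4,5,6,8}
Constraint 2 (Y + X = W) on D(Y)={2,3,5,8} D(X)={3,4,5,6,8} D(W)={2,3,4,6,7}: Y {2,3,5,8}->{2,3}; X {3,4,5,6,8}->{3,4,5}; W {2,3,4,6,7}->{6,7}
Constraint 3 (W < X) on D(W)={6,7} D(X)={3,4,5}: W {6,7}->{}; X {3,4,5}->{}
So after all 3 constraints: D(Y) = {2,3}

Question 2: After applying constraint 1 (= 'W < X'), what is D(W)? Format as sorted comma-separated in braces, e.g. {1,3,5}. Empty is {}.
Answer: {2,3,4,6,7}

Derivation:
Constraint 1 (W < X) on D(W)={2,3,4,6,7,8} D(X)={2,3,4,5,6,8}: W {2,3,4,6,7,8}->{2,3,4,6,7}; X {2,3,4,5,6,8}->{3,4,5,6,8}
So after constraint 1: D(W) = {2,3,4,6,7}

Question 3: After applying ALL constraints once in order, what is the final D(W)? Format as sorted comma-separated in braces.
Answer: {}

Derivation:
Constraint 1 (W < X) on D(W)={2,3,4,6,7,8} D(X)={2,3,4,5,6,8}: W {2,3,4,6,7,8}->{2,3,4,6,7}; X {2,3,4,5,6,8}->{3,4,5,6,8}
Constraint 2 (Y + X = W) on D(Y)={2,3,5,8} D(X)={3,4,5,6,8} D(W)={2,3,4,6,7}: Y {2,3,5,8}->{2,3}; X {3,4,5,6,8}->{3,4,5}; W {2,3,4,6,7}->{6,7}
Constraint 3 (W < X) on D(W)={6,7} D(X)={3,4,5}: W {6,7}->{}; X {3,4,5}->{}
So after all 3 constraints: D(W) = {}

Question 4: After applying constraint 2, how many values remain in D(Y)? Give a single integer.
Constraint 1 (W < X) on D(W)={2,3,4,6,7,8} D(X)={2,3,4,5,6,8}: W {2,3,4,6,7,8}->{2,3,4,6,7}; X {2,3,4,5,6,8}->{3,4,5,6,8}
Constraint 2 (Y + X = W) on D(Y)={2,3,5,8} D(X)={3,4,5,6,8} D(W)={2,3,4,6,7}: Y {2,3,5,8}->{2,3}; X {3,4,5,6,8}->{3,4,5}; W {2,3,4,6,7}->{6,7}
So after constraint 2: D(Y)={2,3}, size = 2

Answer: 2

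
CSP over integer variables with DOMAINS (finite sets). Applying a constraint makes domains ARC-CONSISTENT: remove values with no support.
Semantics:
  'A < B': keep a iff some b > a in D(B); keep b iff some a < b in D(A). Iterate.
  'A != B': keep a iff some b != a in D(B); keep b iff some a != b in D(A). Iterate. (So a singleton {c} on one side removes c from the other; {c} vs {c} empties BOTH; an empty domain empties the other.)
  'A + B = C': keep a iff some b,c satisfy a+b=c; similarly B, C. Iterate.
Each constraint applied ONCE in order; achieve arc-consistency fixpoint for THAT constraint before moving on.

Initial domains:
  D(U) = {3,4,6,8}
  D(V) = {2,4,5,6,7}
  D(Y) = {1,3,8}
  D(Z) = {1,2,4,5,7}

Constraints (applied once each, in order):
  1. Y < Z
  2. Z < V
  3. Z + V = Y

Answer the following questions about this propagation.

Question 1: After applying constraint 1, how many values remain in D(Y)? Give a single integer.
Constraint 1 (Y < Z) on D(Y)={1,3,8} D(Z)={1,2,4,5,7}: Y {1,3,8}->{1,3}; Z {1,2,4,5,7}->{2,4,5,7}
So after constraint 1: D(Y)={1,3}, size = 2

Answer: 2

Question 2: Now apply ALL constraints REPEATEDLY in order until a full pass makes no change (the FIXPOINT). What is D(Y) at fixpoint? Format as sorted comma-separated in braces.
Answer: {}

Derivation:
pass 0 (initial): D(Y)={1,3,8}
pass 1: V {2,4,5,6,7}->{}; Y {1,3,8}->{}; Z {1,2,4,5,7}->{}
pass 2: no change
Fixpoint after 2 passes: D(Y) = {}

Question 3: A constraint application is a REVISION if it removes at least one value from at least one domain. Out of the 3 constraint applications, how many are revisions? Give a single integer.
Constraint 1 (Y < Z) on D(Y)={1,3,8} D(Z)={1,2,4,5,7}: Y {1,3,8}->{1,3}; Z {1,2,4,5,7}->{2,4,5,7} => REVISION
Constraint 2 (Z < V) on D(Z)={2,4,5,7} D(V)={2,4,5,6,7}: Z {2,4,5,7}->{2,4,5}; V {2,4,5,6,7}->{4,5,6,7} => REVISION
Constraint 3 (Z + V = Y) on D(Z)={2,4,5} D(V)={4,5,6,7} D(Y)={1,3}: Z {2,4,5}->{}; V {4,5,6,7}->{}; Y {1,3}->{} => REVISION
Total revisions = 3

Answer: 3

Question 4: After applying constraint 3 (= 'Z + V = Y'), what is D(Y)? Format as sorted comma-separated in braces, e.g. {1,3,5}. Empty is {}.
Answer: {}

Derivation:
Constraint 1 (Y < Z) on D(Y)={1,3,8} D(Z)={1,2,4,5,7}: Y {1,3,8}->{1,3}; Z {1,2,4,5,7}->{2,4,5,7}
Constraint 2 (Z < V) on D(Z)={2,4,5,7} D(V)={2,4,5,6,7}: Z {2,4,5,7}->{2,4,5}; V {2,4,5,6,7}->{4,5,6,7}
Constraint 3 (Z + V = Y) on D(Z)={2,4,5} D(V)={4,5,6,7} D(Y)={1,3}: Z {2,4,5}->{}; V {4,5,6,7}->{}; Y {1,3}->{}
So after constraint 3: D(Y) = {}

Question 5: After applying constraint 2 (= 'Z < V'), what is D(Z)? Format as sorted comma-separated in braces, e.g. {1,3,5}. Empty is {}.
Answer: {2,4,5}

Derivation:
Constraint 1 (Y < Z) on D(Y)={1,3,8} D(Z)={1,2,4,5,7}: Y {1,3,8}->{1,3}; Z {1,2,4,5,7}->{2,4,5,7}
Constraint 2 (Z < V) on D(Z)={2,4,5,7} D(V)={2,4,5,6,7}: Z {2,4,5,7}->{2,4,5}; V {2,4,5,6,7}->{4,5,6,7}
So after constraint 2: D(Z) = {2,4,5}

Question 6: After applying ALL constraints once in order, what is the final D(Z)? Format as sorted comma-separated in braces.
Answer: {}

Derivation:
Constraint 1 (Y < Z) on D(Y)={1,3,8} D(Z)={1,2,4,5,7}: Y {1,3,8}->{1,3}; Z {1,2,4,5,7}->{2,4,5,7}
Constraint 2 (Z < V) on D(Z)={2,4,5,7} D(V)={2,4,5,6,7}: Z {2,4,5,7}->{2,4,5}; V {2,4,5,6,7}->{4,5,6,7}
Constraint 3 (Z + V = Y) on D(Z)={2,4,5} D(V)={4,5,6,7} D(Y)={1,3}: Z {2,4,5}->{}; V {4,5,6,7}->{}; Y {1,3}->{}
So after all 3 constraints: D(Z) = {}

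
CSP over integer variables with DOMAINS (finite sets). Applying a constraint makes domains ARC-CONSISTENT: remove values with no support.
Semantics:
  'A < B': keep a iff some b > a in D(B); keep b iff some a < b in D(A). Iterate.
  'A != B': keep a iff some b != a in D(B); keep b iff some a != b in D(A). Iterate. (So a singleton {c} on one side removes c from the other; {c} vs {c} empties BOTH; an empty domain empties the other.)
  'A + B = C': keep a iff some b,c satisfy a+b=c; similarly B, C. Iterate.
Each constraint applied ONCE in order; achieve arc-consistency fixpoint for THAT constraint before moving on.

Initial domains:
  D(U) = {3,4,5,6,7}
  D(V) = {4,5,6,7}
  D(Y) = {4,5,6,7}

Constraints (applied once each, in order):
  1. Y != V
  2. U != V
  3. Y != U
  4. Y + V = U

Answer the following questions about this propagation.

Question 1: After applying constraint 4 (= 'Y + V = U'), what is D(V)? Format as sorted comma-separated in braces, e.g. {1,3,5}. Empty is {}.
Answer: {}

Derivation:
Constraint 1 (Y != V) on D(Y)={4,5,6,7} D(V)={4,5,6,7}: no change
Constraint 2 (U != V) on D(U)={3,4,5,6,7} D(V)={4,5,6,7}: no change
Constraint 3 (Y != U) on D(Y)={4,5,6,7} D(U)={3,4,5,6,7}: no change
Constraint 4 (Y + V = U) on D(Y)={4,5,6,7} D(V)={4,5,6,7} D(U)={3,4,5,6,7}: Y {4,5,6,7}->{}; V {4,5,6,7}->{}; U {3,4,5,6,7}->{}
So after constraint 4: D(V) = {}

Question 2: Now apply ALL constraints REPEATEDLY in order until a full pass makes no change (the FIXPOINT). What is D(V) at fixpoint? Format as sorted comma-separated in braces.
pass 0 (initial): D(V)={4,5,6,7}
pass 1: U {3,4,5,6,7}->{}; V {4,5,6,7}->{}; Y {4,5,6,7}->{}
pass 2: no change
Fixpoint after 2 passes: D(V) = {}

Answer: {}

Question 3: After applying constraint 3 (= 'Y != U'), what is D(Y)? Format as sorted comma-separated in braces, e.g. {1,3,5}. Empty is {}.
Constraint 1 (Y != V) on D(Y)={4,5,6,7} D(V)={4,5,6,7}: no change
Constraint 2 (U != V) on D(U)={3,4,5,6,7} D(V)={4,5,6,7}: no change
Constraint 3 (Y != U) on D(Y)={4,5,6,7} D(U)={3,4,5,6,7}: no change
So after constraint 3: D(Y) = {4,5,6,7}

Answer: {4,5,6,7}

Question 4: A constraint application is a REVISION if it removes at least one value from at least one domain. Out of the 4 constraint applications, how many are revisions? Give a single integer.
Answer: 1

Derivation:
Constraint 1 (Y != V) on D(Y)={4,5,6,7} D(V)={4,5,6,7}: no change => not a revision
Constraint 2 (U != V) on D(U)={3,4,5,6,7} D(V)={4,5,6,7}: no change => not a revision
Constraint 3 (Y != U) on D(Y)={4,5,6,7} D(U)={3,4,5,6,7}: no change => not a revision
Constraint 4 (Y + V = U) on D(Y)={4,5,6,7} D(V)={4,5,6,7} D(U)={3,4,5,6,7}: Y {4,5,6,7}->{}; V {4,5,6,7}->{}; U {3,4,5,6,7}->{} => REVISION
Total revisions = 1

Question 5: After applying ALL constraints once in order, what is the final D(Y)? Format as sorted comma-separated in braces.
Answer: {}

Derivation:
Constraint 1 (Y != V) on D(Y)={4,5,6,7} D(V)={4,5,6,7}: no change
Constraint 2 (U != V) on D(U)={3,4,5,6,7} D(V)={4,5,6,7}: no change
Constraint 3 (Y != U) on D(Y)={4,5,6,7} D(U)={3,4,5,6,7}: no change
Constraint 4 (Y + V = U) on D(Y)={4,5,6,7} D(V)={4,5,6,7} D(U)={3,4,5,6,7}: Y {4,5,6,7}->{}; V {4,5,6,7}->{}; U {3,4,5,6,7}->{}
So after all 4 constraints: D(Y) = {}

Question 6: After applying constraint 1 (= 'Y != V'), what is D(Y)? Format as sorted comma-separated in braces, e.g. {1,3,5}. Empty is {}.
Constraint 1 (Y != V) on D(Y)={4,5,6,7} D(V)={4,5,6,7}: no change
So after constraint 1: D(Y) = {4,5,6,7}

Answer: {4,5,6,7}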